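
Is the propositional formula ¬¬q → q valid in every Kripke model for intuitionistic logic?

This is double-negation elimination, which is not intuitionistically valid.
A Kripke countermodel: worlds u, v; order generated by u ≤ v; atoms true at each world — u:{}; v:{q}.
u ⊮ ¬¬q → q: already at u itself, u ⊩ ¬¬q but u ⊮ q.
u lacks atom q, so u ⊮ q.
So the root u does not force the formula.

No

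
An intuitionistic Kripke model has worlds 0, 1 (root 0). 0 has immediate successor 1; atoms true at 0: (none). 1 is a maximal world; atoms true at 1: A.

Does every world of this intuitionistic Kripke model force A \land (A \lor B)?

Not every world: 0 \nVdash A \land (A \lor B).
0 \nVdash A \land (A \lor B) since 0 fails A.

No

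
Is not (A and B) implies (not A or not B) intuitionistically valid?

This is the constructively invalid direction of De Morgan's law for conjunction, which is not intuitionistically valid.
A Kripke countermodel: worlds w0, w1, w2; order generated by w0 <= w1, w0 <= w2; atoms true at each world — w0:{}; w1:{A}; w2:{B}.
w0 does not force not (A and B) implies (not A or not B): already at w0 itself, w0 forces not (A and B) but w0 does not force not A or not B.
w0 does not force not A or not B: neither disjunct is forced at w0.
w0 does not force not A since w1 is accessible from w0 and w1 forces A.
So the root w0 does not force the formula.

No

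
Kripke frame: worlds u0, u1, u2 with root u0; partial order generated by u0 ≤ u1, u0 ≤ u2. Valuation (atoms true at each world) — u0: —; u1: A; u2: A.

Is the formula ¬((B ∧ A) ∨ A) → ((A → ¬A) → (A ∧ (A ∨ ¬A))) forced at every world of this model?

u0 ⊩ ¬((B ∧ A) ∨ A) → ((A → ¬A) → (A ∧ (A ∨ ¬A))) vacuously: no world accessible from u0 forces the antecedent ¬((B ∧ A) ∨ A).
Since the root u0 forces ¬((B ∧ A) ∨ A) → ((A → ¬A) → (A ∧ (A ∨ ¬A))) and forcing is persistent (monotone upward), every world forces it.

Yes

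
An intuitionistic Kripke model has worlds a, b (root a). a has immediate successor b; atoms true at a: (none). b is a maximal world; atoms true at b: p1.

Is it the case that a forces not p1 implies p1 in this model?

a forces not p1 implies p1 vacuously: no world accessible from a forces the antecedent not p1.

Yes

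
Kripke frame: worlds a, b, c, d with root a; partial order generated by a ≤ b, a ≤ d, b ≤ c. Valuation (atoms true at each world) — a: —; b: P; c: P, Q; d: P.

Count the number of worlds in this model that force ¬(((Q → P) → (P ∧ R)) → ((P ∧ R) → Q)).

0

a: does not force it — a ⊮ ¬(((Q → P) → (P ∧ R)) → ((P ∧ R) → Q)) since a is accessible from a and a ⊩ ((Q → P) → (P ∧ R)) → ((P ∧ R) → Q).
b: does not force it — b ⊮ ¬(((Q → P) → (P ∧ R)) → ((P ∧ R) → Q)) since b is accessible from b and b ⊩ ((Q → P) → (P ∧ R)) → ((P ∧ R) → Q).
c: does not force it — c ⊮ ¬(((Q → P) → (P ∧ R)) → ((P ∧ R) → Q)) since c is accessible from c and c ⊩ ((Q → P) → (P ∧ R)) → ((P ∧ R) → Q).
d: does not force it.
Worlds forcing the formula: { }.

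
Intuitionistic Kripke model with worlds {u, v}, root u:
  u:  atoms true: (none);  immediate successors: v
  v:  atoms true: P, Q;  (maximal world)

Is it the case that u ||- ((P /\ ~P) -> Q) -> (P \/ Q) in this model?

u ||-/- ((P /\ ~P) -> Q) -> (P \/ Q): already at u itself, u ||- (P /\ ~P) -> Q but u ||-/- P \/ Q.
u ||-/- P \/ Q: neither disjunct is forced at u.
u lacks atom P, so u ||-/- P.

No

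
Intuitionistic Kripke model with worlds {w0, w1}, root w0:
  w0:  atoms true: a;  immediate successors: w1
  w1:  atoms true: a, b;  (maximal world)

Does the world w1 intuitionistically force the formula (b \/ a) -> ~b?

No

w1 ||-/- (b \/ a) -> ~b: already at w1 itself, w1 ||- b \/ a but w1 ||-/- ~b.
w1 ||-/- ~b since w1 is accessible from w1 and w1 ||- b.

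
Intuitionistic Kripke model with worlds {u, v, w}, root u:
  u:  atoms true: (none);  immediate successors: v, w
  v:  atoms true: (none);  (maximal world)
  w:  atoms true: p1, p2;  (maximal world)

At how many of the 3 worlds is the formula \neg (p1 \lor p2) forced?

1

u: does not force it — u \nVdash \neg (p1 \lor p2) since w is accessible from u and w \Vdash p1 \lor p2.
v: forces it.
w: does not force it — w \nVdash \neg (p1 \lor p2) since w is accessible from w and w \Vdash p1 \lor p2.
Worlds forcing the formula: {v}.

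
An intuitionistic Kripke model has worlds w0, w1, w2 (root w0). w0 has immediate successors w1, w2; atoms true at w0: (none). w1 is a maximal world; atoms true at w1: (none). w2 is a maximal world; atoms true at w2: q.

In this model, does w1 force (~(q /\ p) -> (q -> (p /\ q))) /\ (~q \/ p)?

Yes

w1 ||- (~(q /\ p) -> (q -> (p /\ q))) /\ (~q \/ p) since w1 forces both conjuncts.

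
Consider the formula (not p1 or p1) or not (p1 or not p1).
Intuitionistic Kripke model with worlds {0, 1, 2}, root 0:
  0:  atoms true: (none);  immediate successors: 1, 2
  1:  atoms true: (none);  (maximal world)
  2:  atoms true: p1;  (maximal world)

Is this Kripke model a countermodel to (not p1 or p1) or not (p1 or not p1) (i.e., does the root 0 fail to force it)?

Yes

0 does not force (not p1 or p1) or not (p1 or not p1): neither disjunct is forced at 0.
0 does not force not p1 or p1: neither disjunct is forced at 0.
0 does not force not p1 since 2 is accessible from 0 and 2 forces p1.
So the root 0 does not force (not p1 or p1) or not (p1 or not p1); the model is a countermodel.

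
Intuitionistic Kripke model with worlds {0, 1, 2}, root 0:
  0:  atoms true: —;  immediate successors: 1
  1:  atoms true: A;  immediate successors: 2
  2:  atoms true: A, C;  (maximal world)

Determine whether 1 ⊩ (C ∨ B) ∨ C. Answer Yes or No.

No

1 ⊮ (C ∨ B) ∨ C: neither disjunct is forced at 1.
1 ⊮ C ∨ B: neither disjunct is forced at 1.
1 lacks atom C, so 1 ⊮ C.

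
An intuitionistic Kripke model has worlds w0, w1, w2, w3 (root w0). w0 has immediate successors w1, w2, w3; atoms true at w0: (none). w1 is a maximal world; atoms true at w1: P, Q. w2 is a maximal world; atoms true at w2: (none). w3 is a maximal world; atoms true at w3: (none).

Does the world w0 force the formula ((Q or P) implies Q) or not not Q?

w0 forces ((Q or P) implies Q) or not not Q via the disjunct (Q or P) implies Q.

Yes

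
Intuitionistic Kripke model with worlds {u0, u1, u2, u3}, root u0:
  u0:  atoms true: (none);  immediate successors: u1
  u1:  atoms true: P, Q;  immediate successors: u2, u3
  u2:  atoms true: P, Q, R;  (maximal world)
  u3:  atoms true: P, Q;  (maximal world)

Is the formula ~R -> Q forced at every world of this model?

Yes

u0 ||- ~R -> Q: every world accessible from u0 that forces ~R (namely u3) also forces Q.
Since the root u0 forces ~R -> Q and forcing is persistent (monotone upward), every world forces it.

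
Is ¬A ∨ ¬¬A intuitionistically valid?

No

This is the weak law of excluded middle, which is not intuitionistically valid.
A Kripke countermodel: worlds a, b, c; order generated by a ≤ b, a ≤ c; atoms true at each world — a:{}; b:{A}; c:{}.
a ⊮ ¬A ∨ ¬¬A: neither disjunct is forced at a.
a ⊮ ¬A since b is accessible from a and b ⊩ A.
So the root a does not force the formula.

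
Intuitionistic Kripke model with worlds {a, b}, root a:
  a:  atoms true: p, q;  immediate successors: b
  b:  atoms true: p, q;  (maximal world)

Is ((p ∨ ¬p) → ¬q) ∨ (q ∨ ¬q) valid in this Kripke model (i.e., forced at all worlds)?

a ⊩ ((p ∨ ¬p) → ¬q) ∨ (q ∨ ¬q) via the disjunct q ∨ ¬q.
Since the root a forces ((p ∨ ¬p) → ¬q) ∨ (q ∨ ¬q) and forcing is persistent (monotone upward), every world forces it.

Yes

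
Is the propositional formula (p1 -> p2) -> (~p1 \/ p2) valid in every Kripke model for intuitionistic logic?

This is the material-implication-as-disjunction principle, which is not intuitionistically valid.
A Kripke countermodel: worlds u, v; order generated by u <= v; atoms true at each world — u:{}; v:{p1,p2}.
u ||-/- (p1 -> p2) -> (~p1 \/ p2): already at u itself, u ||- p1 -> p2 but u ||-/- ~p1 \/ p2.
u ||-/- ~p1 \/ p2: neither disjunct is forced at u.
u ||-/- ~p1 since v is accessible from u and v ||- p1.
So the root u does not force the formula.

No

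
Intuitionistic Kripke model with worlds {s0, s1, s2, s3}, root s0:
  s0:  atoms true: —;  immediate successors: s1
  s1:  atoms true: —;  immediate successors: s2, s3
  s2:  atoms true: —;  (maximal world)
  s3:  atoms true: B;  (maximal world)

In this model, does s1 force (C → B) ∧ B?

No

s1 ⊮ (C → B) ∧ B since s1 fails B.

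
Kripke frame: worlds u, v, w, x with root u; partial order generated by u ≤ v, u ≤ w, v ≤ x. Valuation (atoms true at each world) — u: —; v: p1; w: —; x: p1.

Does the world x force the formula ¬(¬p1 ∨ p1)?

No

x ⊮ ¬(¬p1 ∨ p1) since x is accessible from x and x ⊩ ¬p1 ∨ p1.
x ⊩ ¬p1 ∨ p1 via the disjunct p1.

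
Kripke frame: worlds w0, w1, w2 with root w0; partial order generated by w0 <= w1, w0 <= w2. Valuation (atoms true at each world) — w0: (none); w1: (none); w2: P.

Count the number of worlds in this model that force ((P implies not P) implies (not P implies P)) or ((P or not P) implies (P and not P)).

w0: does not force it — w0 does not force ((P implies not P) implies (not P implies P)) or ((P or not P) implies (P and not P)): neither disjunct is forced at w0.
w1: does not force it.
w2: forces it.
Worlds forcing the formula: {w2}.

1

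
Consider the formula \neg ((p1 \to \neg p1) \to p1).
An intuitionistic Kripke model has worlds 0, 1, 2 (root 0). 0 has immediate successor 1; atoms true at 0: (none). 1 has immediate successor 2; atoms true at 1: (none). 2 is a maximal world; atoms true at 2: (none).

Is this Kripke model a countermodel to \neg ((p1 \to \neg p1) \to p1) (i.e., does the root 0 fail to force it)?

0 \Vdash \neg ((p1 \to \neg p1) \to p1): no world accessible from 0 forces (p1 \to \neg p1) \to p1.
So the root 0 forces \neg ((p1 \to \neg p1) \to p1); the model is not a countermodel.

No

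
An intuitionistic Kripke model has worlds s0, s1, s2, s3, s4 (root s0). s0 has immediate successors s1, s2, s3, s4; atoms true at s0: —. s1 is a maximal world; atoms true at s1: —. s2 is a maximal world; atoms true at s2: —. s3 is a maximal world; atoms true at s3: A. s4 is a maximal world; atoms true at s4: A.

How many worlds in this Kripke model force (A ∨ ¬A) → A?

s0: does not force it — s0 ⊮ (A ∨ ¬A) → A: at the accessible world s1, s1 ⊩ A ∨ ¬A but s1 ⊮ A.
s1: does not force it.
s2: does not force it.
s3: forces it.
s4: forces it.
Worlds forcing the formula: {s3, s4}.

2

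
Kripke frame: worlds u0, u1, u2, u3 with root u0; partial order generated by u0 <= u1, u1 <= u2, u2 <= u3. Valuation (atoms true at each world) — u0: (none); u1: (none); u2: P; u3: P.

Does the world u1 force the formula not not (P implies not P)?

No

u1 does not force not not (P implies not P) since u1 is accessible from u1 and u1 forces not (P implies not P).
u1 forces not (P implies not P): no world accessible from u1 forces P implies not P.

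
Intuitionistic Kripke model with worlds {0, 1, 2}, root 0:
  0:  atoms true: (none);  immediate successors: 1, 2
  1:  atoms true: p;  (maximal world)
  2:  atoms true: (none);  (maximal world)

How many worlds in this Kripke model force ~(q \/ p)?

0: does not force it — 0 ||-/- ~(q \/ p) since 1 is accessible from 0 and 1 ||- q \/ p.
1: does not force it.
2: forces it.
Worlds forcing the formula: {2}.

1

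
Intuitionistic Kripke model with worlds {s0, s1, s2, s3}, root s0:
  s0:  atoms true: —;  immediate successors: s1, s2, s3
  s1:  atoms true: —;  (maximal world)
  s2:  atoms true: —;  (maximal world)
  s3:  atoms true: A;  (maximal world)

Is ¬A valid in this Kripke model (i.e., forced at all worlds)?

No

Not every world: s0 ⊮ ¬A.
s0 ⊮ ¬A since s3 is accessible from s0 and s3 ⊩ A.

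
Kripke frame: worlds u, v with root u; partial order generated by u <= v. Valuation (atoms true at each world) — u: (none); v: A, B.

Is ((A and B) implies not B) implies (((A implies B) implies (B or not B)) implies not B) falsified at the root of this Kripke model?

No

u forces ((A and B) implies not B) implies (((A implies B) implies (B or not B)) implies not B) vacuously: no world accessible from u forces the antecedent (A and B) implies not B.
So the root u forces ((A and B) implies not B) implies (((A implies B) implies (B or not B)) implies not B); the model is not a countermodel.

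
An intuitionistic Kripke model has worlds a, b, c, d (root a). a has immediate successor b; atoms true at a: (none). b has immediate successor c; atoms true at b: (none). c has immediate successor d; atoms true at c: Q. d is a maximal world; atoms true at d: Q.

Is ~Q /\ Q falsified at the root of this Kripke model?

a ||-/- ~Q /\ Q since a fails ~Q.
So the root a does not force ~Q /\ Q; the model is a countermodel.

Yes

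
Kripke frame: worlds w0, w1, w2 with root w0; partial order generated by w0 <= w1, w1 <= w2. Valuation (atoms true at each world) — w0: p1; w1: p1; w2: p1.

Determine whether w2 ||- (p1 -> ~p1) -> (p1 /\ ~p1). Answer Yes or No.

Yes

w2 ||- (p1 -> ~p1) -> (p1 /\ ~p1) vacuously: no world accessible from w2 forces the antecedent p1 -> ~p1.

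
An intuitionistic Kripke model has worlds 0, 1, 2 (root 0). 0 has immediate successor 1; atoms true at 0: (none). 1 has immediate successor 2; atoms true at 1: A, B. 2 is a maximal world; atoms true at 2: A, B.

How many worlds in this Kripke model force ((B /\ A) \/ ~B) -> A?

3

0: forces it.
1: forces it.
2: forces it.
Worlds forcing the formula: {0, 1, 2}.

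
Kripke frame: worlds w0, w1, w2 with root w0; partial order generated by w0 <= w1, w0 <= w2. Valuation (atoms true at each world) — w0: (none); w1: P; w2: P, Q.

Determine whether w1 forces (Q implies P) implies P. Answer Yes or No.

w1 forces (Q implies P) implies P: every world accessible from w1 that forces Q implies P (namely w1) also forces P.

Yes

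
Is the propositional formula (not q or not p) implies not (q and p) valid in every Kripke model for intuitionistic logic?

This is a constructively valid De Morgan direction (disjunction of negations to negated conjunction), which is intuitionistically derivable.
If not q holds at a world then no accessible world forces q, hence none forces q and p; likewise for not p.

Yes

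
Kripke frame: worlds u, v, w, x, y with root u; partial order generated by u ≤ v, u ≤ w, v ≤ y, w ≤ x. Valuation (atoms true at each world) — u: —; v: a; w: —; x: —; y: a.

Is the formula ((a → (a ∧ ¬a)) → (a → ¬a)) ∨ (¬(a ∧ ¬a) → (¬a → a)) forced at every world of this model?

Yes

u ⊩ ((a → (a ∧ ¬a)) → (a → ¬a)) ∨ (¬(a ∧ ¬a) → (¬a → a)) via the disjunct (a → (a ∧ ¬a)) → (a → ¬a).
Since the root u forces ((a → (a ∧ ¬a)) → (a → ¬a)) ∨ (¬(a ∧ ¬a) → (¬a → a)) and forcing is persistent (monotone upward), every world forces it.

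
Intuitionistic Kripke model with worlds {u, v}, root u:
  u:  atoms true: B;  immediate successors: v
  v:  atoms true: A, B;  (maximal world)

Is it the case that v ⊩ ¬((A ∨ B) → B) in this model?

No

v ⊮ ¬((A ∨ B) → B) since v is accessible from v and v ⊩ (A ∨ B) → B.
v ⊩ (A ∨ B) → B: every world accessible from v that forces A ∨ B (namely v) also forces B.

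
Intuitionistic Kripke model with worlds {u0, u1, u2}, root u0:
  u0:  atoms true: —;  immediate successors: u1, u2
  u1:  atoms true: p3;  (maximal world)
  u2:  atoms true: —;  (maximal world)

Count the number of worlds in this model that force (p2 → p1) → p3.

u0: does not force it — u0 ⊮ (p2 → p1) → p3: already at u0 itself, u0 ⊩ p2 → p1 but u0 ⊮ p3.
u1: forces it.
u2: does not force it — u2 ⊮ (p2 → p1) → p3: already at u2 itself, u2 ⊩ p2 → p1 but u2 ⊮ p3.
Worlds forcing the formula: {u1}.

1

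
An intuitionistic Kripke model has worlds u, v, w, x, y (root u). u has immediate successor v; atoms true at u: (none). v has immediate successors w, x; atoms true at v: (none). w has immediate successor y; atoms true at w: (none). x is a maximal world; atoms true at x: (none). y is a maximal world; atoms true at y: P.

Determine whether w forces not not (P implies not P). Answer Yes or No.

No

w does not force not not (P implies not P) since w is accessible from w and w forces not (P implies not P).
w forces not (P implies not P): no world accessible from w forces P implies not P.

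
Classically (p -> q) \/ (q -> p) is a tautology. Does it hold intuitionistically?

No

This is the Gödel–Dummett linearity axiom, which is not intuitionistically valid.
A Kripke countermodel: worlds 0, 1, 2; order generated by 0 <= 1, 0 <= 2; atoms true at each world — 0:{}; 1:{p}; 2:{q}.
0 ||-/- (p -> q) \/ (q -> p): neither disjunct is forced at 0.
0 ||-/- p -> q: at the accessible world 1, 1 ||- p but 1 ||-/- q.
1 lacks atom q, so 1 ||-/- q.
So the root 0 does not force the formula.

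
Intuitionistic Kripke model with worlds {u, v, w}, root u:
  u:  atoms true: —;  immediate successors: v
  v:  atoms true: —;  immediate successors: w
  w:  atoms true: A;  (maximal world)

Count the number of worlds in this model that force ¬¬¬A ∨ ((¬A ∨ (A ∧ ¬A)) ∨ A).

1

u: does not force it — u ⊮ ¬¬¬A ∨ ((¬A ∨ (A ∧ ¬A)) ∨ A): neither disjunct is forced at u.
v: does not force it — v ⊮ ¬¬¬A ∨ ((¬A ∨ (A ∧ ¬A)) ∨ A): neither disjunct is forced at v.
w: forces it.
Worlds forcing the formula: {w}.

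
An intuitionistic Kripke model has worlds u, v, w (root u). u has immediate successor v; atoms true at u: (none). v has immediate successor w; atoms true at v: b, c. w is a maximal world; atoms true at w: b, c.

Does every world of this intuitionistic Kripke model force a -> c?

Yes

u ||- a -> c vacuously: no world accessible from u forces the antecedent a.
Since the root u forces a -> c and forcing is persistent (monotone upward), every world forces it.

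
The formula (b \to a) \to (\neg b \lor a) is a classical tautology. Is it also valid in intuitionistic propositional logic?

This is the material-implication-as-disjunction principle, which is not intuitionistically valid.
A Kripke countermodel: worlds w0, w1; order generated by w0 \le w1; atoms true at each world — w0:{}; w1:{a,b}.
w0 \nVdash (b \to a) \to (\neg b \lor a): already at w0 itself, w0 \Vdash b \to a but w0 \nVdash \neg b \lor a.
w0 \nVdash \neg b \lor a: neither disjunct is forced at w0.
w0 \nVdash \neg b since w1 is accessible from w0 and w1 \Vdash b.
So the root w0 does not force the formula.

No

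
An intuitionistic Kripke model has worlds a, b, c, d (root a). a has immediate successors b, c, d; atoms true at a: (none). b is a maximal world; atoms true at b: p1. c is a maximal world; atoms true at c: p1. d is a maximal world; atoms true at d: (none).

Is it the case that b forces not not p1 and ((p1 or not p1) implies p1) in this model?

Yes

b forces not not p1 and ((p1 or not p1) implies p1) since b forces both conjuncts.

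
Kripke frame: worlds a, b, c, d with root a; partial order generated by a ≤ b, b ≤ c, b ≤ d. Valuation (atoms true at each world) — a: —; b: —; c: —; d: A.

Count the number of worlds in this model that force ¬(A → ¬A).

1

a: does not force it — a ⊮ ¬(A → ¬A) since c is accessible from a and c ⊩ A → ¬A.
b: does not force it — b ⊮ ¬(A → ¬A) since c is accessible from b and c ⊩ A → ¬A.
c: does not force it — c ⊮ ¬(A → ¬A) since c is accessible from c and c ⊩ A → ¬A.
d: forces it.
Worlds forcing the formula: {d}.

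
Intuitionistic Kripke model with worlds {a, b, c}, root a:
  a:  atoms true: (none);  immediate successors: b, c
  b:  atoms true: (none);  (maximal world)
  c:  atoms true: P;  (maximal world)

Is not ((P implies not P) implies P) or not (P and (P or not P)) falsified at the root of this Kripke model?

Yes

a does not force not ((P implies not P) implies P) or not (P and (P or not P)): neither disjunct is forced at a.
a does not force not ((P implies not P) implies P) since c is accessible from a and c forces (P implies not P) implies P.
c forces (P implies not P) implies P vacuously: no world accessible from c forces the antecedent P implies not P.
So the root a does not force not ((P implies not P) implies P) or not (P and (P or not P)); the model is a countermodel.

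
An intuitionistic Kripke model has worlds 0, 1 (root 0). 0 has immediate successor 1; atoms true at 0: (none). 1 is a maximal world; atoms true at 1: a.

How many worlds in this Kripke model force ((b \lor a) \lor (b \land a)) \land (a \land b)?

0: does not force it — 0 \nVdash ((b \lor a) \lor (b \land a)) \land (a \land b) since 0 fails (b \lor a) \lor (b \land a).
1: does not force it — 1 \nVdash ((b \lor a) \lor (b \land a)) \land (a \land b) since 1 fails a \land b.
Worlds forcing the formula: { }.

0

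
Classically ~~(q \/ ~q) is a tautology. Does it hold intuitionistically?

Yes

This is the double negation of excluded middle, which is intuitionistically derivable.
Assuming ~(q \/ ~q): from q we'd get q \/ ~q, so ~q; but then q \/ ~q again — contradiction. Hence ~~(q \/ ~q).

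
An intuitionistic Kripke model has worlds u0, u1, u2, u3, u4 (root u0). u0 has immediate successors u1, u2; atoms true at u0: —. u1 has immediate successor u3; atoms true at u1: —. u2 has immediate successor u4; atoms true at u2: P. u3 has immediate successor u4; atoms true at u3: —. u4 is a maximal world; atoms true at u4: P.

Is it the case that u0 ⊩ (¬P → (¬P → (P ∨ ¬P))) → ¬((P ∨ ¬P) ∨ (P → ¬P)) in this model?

No

u0 ⊮ (¬P → (¬P → (P ∨ ¬P))) → ¬((P ∨ ¬P) ∨ (P → ¬P)): already at u0 itself, u0 ⊩ ¬P → (¬P → (P ∨ ¬P)) but u0 ⊮ ¬((P ∨ ¬P) ∨ (P → ¬P)).
u0 ⊮ ¬((P ∨ ¬P) ∨ (P → ¬P)) since u2 is accessible from u0 and u2 ⊩ (P ∨ ¬P) ∨ (P → ¬P).
u2 ⊩ (P ∨ ¬P) ∨ (P → ¬P) via the disjunct P ∨ ¬P.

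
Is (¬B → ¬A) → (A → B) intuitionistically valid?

This is the converse of contraposition, which is not intuitionistically valid.
A Kripke countermodel: worlds 0, 1; order generated by 0 ≤ 1; atoms true at each world — 0:{A}; 1:{A,B}.
0 ⊮ (¬B → ¬A) → (A → B): already at 0 itself, 0 ⊩ ¬B → ¬A but 0 ⊮ A → B.
0 ⊮ A → B: already at 0 itself, 0 ⊩ A but 0 ⊮ B.
0 lacks atom B, so 0 ⊮ B.
So the root 0 does not force the formula.

No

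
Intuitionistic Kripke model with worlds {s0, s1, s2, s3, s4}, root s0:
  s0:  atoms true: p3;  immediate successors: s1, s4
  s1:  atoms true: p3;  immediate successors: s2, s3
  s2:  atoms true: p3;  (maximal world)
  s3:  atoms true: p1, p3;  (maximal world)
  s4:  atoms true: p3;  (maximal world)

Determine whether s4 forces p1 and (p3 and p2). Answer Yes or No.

s4 does not force p1 and (p3 and p2) since s4 fails p1.

No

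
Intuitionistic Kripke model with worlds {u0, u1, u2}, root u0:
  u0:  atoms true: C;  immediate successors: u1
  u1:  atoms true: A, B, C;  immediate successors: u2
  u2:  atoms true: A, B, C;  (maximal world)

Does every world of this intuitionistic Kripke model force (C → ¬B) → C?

Yes

u0 ⊩ (C → ¬B) → C vacuously: no world accessible from u0 forces the antecedent C → ¬B.
Since the root u0 forces (C → ¬B) → C and forcing is persistent (monotone upward), every world forces it.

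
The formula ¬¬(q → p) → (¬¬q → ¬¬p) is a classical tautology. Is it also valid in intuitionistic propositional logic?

Yes

This is the distribution of double negation over implication, which is intuitionistically derivable.
Assume ¬¬(q → p) and ¬¬q; suppose ¬p. Then q → p would give ¬q (by contraposition), contradicting ¬¬q; so ¬(q → p), contradicting ¬¬(q → p). Hence ¬¬p.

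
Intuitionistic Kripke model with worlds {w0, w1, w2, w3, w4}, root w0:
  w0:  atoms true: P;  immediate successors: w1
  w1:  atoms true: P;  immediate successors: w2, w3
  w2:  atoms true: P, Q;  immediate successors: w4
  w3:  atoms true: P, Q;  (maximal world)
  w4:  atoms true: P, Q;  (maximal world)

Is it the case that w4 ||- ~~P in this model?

Yes

w4 ||- ~~P: no world accessible from w4 forces ~P.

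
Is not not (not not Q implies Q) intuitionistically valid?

This is the double negation of double-negation elimination, which is intuitionistically derivable.
By Glivenko's theorem the double negation of any classical propositional tautology is intuitionistically provable; not not Q implies Q is classically a tautology.

Yes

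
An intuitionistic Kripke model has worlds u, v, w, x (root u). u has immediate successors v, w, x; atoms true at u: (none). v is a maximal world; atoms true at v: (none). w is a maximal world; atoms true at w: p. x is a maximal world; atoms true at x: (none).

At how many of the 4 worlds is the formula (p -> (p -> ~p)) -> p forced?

1

u: does not force it — u ||-/- (p -> (p -> ~p)) -> p: at the accessible world v, v ||- p -> (p -> ~p) but v ||-/- p.
v: does not force it — v ||-/- (p -> (p -> ~p)) -> p: already at v itself, v ||- p -> (p -> ~p) but v ||-/- p.
w: forces it.
x: does not force it — x ||-/- (p -> (p -> ~p)) -> p: already at x itself, x ||- p -> (p -> ~p) but x ||-/- p.
Worlds forcing the formula: {w}.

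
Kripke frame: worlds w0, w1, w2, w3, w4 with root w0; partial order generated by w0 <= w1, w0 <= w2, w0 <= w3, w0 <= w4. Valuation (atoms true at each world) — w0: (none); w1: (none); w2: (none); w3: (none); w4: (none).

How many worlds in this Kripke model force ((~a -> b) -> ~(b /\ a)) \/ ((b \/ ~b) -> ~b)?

w0: forces it.
w1: forces it.
w2: forces it.
w3: forces it.
w4: forces it.
Worlds forcing the formula: {w0, w1, w2, w3, w4}.

5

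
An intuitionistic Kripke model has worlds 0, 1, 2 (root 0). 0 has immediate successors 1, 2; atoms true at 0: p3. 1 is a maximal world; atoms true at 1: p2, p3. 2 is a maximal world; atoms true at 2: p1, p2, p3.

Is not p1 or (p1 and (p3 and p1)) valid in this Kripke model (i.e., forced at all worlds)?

Not every world: 0 does not force not p1 or (p1 and (p3 and p1)).
0 does not force not p1 or (p1 and (p3 and p1)): neither disjunct is forced at 0.
0 does not force not p1 since 2 is accessible from 0 and 2 forces p1.

No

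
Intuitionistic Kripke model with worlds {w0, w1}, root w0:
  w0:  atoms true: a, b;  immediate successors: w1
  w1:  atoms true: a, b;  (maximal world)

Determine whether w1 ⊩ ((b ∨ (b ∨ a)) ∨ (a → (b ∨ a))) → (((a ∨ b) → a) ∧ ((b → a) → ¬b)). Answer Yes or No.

No

w1 ⊮ ((b ∨ (b ∨ a)) ∨ (a → (b ∨ a))) → (((a ∨ b) → a) ∧ ((b → a) → ¬b)): already at w1 itself, w1 ⊩ (b ∨ (b ∨ a)) ∨ (a → (b ∨ a)) but w1 ⊮ ((a ∨ b) → a) ∧ ((b → a) → ¬b).
w1 ⊮ ((a ∨ b) → a) ∧ ((b → a) → ¬b) since w1 fails (b → a) → ¬b.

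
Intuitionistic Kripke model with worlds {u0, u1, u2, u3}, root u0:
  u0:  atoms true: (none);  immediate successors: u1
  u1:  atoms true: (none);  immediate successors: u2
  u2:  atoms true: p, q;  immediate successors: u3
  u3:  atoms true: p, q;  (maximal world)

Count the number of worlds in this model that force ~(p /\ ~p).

u0: forces it.
u1: forces it.
u2: forces it.
u3: forces it.
Worlds forcing the formula: {u0, u1, u2, u3}.

4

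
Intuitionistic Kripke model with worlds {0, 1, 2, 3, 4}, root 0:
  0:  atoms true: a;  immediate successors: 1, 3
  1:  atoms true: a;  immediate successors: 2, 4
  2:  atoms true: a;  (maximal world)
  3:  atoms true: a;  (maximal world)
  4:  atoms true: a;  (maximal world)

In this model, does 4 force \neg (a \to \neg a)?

4 \Vdash \neg (a \to \neg a): no world accessible from 4 forces a \to \neg a.

Yes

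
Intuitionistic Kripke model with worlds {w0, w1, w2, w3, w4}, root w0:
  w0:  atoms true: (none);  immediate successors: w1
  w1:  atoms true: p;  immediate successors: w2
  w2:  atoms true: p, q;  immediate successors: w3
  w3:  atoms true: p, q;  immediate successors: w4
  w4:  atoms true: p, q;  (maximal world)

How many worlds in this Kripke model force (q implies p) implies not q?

0

w0: does not force it — w0 does not force (q implies p) implies not q: already at w0 itself, w0 forces q implies p but w0 does not force not q.
w1: does not force it.
w2: does not force it.
w3: does not force it.
w4: does not force it.
Worlds forcing the formula: { }.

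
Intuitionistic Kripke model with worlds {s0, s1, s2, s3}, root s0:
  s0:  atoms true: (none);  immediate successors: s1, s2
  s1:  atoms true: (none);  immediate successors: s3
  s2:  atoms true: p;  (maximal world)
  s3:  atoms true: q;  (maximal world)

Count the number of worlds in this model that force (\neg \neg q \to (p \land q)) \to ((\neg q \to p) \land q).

s0: does not force it — s0 \nVdash (\neg \neg q \to (p \land q)) \to ((\neg q \to p) \land q): at the accessible world s2, s2 \Vdash \neg \neg q \to (p \land q) but s2 \nVdash (\neg q \to p) \land q.
s1: forces it.
s2: does not force it — s2 \nVdash (\neg \neg q \to (p \land q)) \to ((\neg q \to p) \land q): already at s2 itself, s2 \Vdash \neg \neg q \to (p \land q) but s2 \nVdash (\neg q \to p) \land q.
s3: forces it.
Worlds forcing the formula: {s1, s3}.

2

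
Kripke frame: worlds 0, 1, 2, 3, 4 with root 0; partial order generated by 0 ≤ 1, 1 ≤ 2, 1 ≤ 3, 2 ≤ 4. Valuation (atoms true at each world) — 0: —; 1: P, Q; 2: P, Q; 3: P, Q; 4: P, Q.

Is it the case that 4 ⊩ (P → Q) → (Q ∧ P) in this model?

4 ⊩ (P → Q) → (Q ∧ P): every world accessible from 4 that forces P → Q (namely 4) also forces Q ∧ P.

Yes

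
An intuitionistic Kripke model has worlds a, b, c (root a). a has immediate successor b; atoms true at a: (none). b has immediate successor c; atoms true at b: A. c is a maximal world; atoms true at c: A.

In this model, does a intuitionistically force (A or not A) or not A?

a does not force (A or not A) or not A: neither disjunct is forced at a.
a does not force A or not A: neither disjunct is forced at a.
a lacks atom A, so a does not force A.

No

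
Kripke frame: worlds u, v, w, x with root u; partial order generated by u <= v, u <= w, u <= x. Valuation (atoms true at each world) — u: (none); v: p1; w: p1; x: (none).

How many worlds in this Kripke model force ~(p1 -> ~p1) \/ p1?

2

u: does not force it — u ||-/- ~(p1 -> ~p1) \/ p1: neither disjunct is forced at u.
v: forces it.
w: forces it.
x: does not force it.
Worlds forcing the formula: {v, w}.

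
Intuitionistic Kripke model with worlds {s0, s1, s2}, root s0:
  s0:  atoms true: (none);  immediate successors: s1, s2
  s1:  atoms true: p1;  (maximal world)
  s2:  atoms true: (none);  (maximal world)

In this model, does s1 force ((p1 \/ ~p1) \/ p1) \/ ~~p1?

Yes

s1 ||- ((p1 \/ ~p1) \/ p1) \/ ~~p1 via the disjunct (p1 \/ ~p1) \/ p1.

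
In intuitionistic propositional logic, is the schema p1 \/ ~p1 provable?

This is the law of excluded middle, which is not intuitionistically valid.
A Kripke countermodel: worlds a, b; order generated by a <= b; atoms true at each world — a:{}; b:{p1}.
a ||-/- p1 \/ ~p1: neither disjunct is forced at a.
a lacks atom p1, so a ||-/- p1.
So the root a does not force the formula.

No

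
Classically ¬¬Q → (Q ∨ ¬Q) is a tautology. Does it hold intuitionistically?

This is a variant of double-negation elimination (deriving excluded middle from double negation), which is not intuitionistically valid.
A Kripke countermodel: worlds u, v; order generated by u ≤ v; atoms true at each world — u:{}; v:{Q}.
u ⊮ ¬¬Q → (Q ∨ ¬Q): already at u itself, u ⊩ ¬¬Q but u ⊮ Q ∨ ¬Q.
u ⊮ Q ∨ ¬Q: neither disjunct is forced at u.
u lacks atom Q, so u ⊮ Q.
So the root u does not force the formula.

No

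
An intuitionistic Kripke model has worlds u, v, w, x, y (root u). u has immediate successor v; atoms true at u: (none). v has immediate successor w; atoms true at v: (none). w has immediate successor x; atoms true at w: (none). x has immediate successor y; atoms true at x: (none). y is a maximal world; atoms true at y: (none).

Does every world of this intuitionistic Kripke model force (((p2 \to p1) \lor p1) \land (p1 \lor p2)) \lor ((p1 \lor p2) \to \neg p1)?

u \Vdash (((p2 \to p1) \lor p1) \land (p1 \lor p2)) \lor ((p1 \lor p2) \to \neg p1) via the disjunct (p1 \lor p2) \to \neg p1.
Since the root u forces (((p2 \to p1) \lor p1) \land (p1 \lor p2)) \lor ((p1 \lor p2) \to \neg p1) and forcing is persistent (monotone upward), every world forces it.

Yes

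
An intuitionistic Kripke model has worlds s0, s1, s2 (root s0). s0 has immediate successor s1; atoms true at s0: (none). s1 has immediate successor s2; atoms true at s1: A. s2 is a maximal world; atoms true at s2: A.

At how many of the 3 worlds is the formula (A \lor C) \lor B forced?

s0: does not force it — s0 \nVdash (A \lor C) \lor B: neither disjunct is forced at s0.
s1: forces it.
s2: forces it.
Worlds forcing the formula: {s1, s2}.

2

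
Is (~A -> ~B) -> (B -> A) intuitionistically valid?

This is the converse of contraposition, which is not intuitionistically valid.
A Kripke countermodel: worlds u, v; order generated by u <= v; atoms true at each world — u:{B}; v:{A,B}.
u ||-/- (~A -> ~B) -> (B -> A): already at u itself, u ||- ~A -> ~B but u ||-/- B -> A.
u ||-/- B -> A: already at u itself, u ||- B but u ||-/- A.
u lacks atom A, so u ||-/- A.
So the root u does not force the formula.

No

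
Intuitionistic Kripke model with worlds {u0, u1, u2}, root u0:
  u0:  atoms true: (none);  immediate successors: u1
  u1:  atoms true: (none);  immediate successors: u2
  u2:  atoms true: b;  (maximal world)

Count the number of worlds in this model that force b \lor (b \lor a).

u0: does not force it — u0 \nVdash b \lor (b \lor a): neither disjunct is forced at u0.
u1: does not force it.
u2: forces it.
Worlds forcing the formula: {u2}.

1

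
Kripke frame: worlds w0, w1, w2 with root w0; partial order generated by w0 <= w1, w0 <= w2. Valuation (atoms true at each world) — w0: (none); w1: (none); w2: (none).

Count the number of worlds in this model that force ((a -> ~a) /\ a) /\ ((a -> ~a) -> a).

0

w0: does not force it — w0 ||-/- ((a -> ~a) /\ a) /\ ((a -> ~a) -> a) since w0 fails (a -> ~a) /\ a.
w1: does not force it.
w2: does not force it.
Worlds forcing the formula: { }.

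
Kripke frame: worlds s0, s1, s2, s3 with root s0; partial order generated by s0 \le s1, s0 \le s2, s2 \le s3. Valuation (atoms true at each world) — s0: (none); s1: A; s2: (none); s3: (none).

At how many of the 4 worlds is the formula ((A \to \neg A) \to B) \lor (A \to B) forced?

s0: does not force it — s0 \nVdash ((A \to \neg A) \to B) \lor (A \to B): neither disjunct is forced at s0.
s1: forces it.
s2: forces it.
s3: forces it.
Worlds forcing the formula: {s1, s2, s3}.

3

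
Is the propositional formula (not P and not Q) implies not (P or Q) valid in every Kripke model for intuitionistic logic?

This is a constructively valid De Morgan direction (conjunction of negations to negated disjunction), which is intuitionistically derivable.
If both not P and not Q hold at a world, no accessible world forces P or forces Q, so none forces P or Q.

Yes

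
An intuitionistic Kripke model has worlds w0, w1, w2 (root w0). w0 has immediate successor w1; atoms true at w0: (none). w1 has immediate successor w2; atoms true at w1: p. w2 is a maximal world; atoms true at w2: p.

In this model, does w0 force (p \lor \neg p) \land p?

w0 \nVdash (p \lor \neg p) \land p since w0 fails p \lor \neg p.

No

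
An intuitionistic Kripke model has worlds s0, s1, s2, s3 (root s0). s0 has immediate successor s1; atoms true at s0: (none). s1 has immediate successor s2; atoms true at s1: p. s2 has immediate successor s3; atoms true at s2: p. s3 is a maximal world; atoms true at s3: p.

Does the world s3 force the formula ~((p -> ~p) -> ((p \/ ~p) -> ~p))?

No

s3 ||-/- ~((p -> ~p) -> ((p \/ ~p) -> ~p)) since s3 is accessible from s3 and s3 ||- (p -> ~p) -> ((p \/ ~p) -> ~p).
s3 ||- (p -> ~p) -> ((p \/ ~p) -> ~p) vacuously: no world accessible from s3 forces the antecedent p -> ~p.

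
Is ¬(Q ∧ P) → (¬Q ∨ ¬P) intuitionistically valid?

This is the constructively invalid direction of De Morgan's law for conjunction, which is not intuitionistically valid.
A Kripke countermodel: worlds s0, s1, s2; order generated by s0 ≤ s1, s0 ≤ s2; atoms true at each world — s0:{}; s1:{Q}; s2:{P}.
s0 ⊮ ¬(Q ∧ P) → (¬Q ∨ ¬P): already at s0 itself, s0 ⊩ ¬(Q ∧ P) but s0 ⊮ ¬Q ∨ ¬P.
s0 ⊮ ¬Q ∨ ¬P: neither disjunct is forced at s0.
s0 ⊮ ¬Q since s1 is accessible from s0 and s1 ⊩ Q.
So the root s0 does not force the formula.

No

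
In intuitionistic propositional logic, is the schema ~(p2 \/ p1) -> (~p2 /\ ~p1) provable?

This is a constructively valid De Morgan direction (negated disjunction to conjunction of negations), which is intuitionistically derivable.
From ~(p2 \/ p1): if p2 held then p2 \/ p1 would, contradiction — so ~p2; similarly ~p1.

Yes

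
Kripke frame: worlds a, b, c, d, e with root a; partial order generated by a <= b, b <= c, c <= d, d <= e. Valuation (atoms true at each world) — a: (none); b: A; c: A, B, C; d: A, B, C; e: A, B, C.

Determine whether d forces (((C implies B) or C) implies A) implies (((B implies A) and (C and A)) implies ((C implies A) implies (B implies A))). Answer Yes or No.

Yes

d forces (((C implies B) or C) implies A) implies (((B implies A) and (C and A)) implies ((C implies A) implies (B implies A))): every world accessible from d that forces ((C implies B) or C) implies A (namely d, e) also forces ((B implies A) and (C and A)) implies ((C implies A) implies (B implies A)).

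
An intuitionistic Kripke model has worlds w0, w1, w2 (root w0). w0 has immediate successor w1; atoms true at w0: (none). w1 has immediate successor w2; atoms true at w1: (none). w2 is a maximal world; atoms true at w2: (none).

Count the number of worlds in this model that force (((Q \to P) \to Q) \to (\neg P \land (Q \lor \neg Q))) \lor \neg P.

3

w0: forces it.
w1: forces it.
w2: forces it.
Worlds forcing the formula: {w0, w1, w2}.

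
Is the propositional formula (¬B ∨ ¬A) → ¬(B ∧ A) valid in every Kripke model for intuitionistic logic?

Yes

This is a constructively valid De Morgan direction (disjunction of negations to negated conjunction), which is intuitionistically derivable.
If ¬B holds at a world then no accessible world forces B, hence none forces B ∧ A; likewise for ¬A.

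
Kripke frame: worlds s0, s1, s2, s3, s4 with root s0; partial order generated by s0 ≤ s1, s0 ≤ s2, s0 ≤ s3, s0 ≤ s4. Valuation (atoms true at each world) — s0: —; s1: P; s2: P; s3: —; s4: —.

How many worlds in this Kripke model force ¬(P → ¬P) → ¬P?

s0: does not force it — s0 ⊮ ¬(P → ¬P) → ¬P: at the accessible world s1, s1 ⊩ ¬(P → ¬P) but s1 ⊮ ¬P.
s1: does not force it — s1 ⊮ ¬(P → ¬P) → ¬P: already at s1 itself, s1 ⊩ ¬(P → ¬P) but s1 ⊮ ¬P.
s2: does not force it — s2 ⊮ ¬(P → ¬P) → ¬P: already at s2 itself, s2 ⊩ ¬(P → ¬P) but s2 ⊮ ¬P.
s3: forces it.
s4: forces it.
Worlds forcing the formula: {s3, s4}.

2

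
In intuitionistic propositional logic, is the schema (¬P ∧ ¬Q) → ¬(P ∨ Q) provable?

Yes

This is a constructively valid De Morgan direction (conjunction of negations to negated disjunction), which is intuitionistically derivable.
If both ¬P and ¬Q hold at a world, no accessible world forces P or forces Q, so none forces P ∨ Q.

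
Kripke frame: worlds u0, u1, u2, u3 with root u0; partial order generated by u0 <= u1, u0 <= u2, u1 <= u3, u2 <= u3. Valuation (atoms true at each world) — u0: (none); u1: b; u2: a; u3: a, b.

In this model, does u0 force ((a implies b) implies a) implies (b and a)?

No

u0 does not force ((a implies b) implies a) implies (b and a): at the accessible world u2, u2 forces (a implies b) implies a but u2 does not force b and a.
u2 does not force b and a since u2 fails b.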